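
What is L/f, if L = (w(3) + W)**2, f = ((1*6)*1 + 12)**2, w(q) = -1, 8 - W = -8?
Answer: 25/36 ≈ 0.69444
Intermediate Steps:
W = 16 (W = 8 - 1*(-8) = 8 + 8 = 16)
f = 324 (f = (6*1 + 12)**2 = (6 + 12)**2 = 18**2 = 324)
L = 225 (L = (-1 + 16)**2 = 15**2 = 225)
L/f = 225/324 = 225*(1/324) = 25/36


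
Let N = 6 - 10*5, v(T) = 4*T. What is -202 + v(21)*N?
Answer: -3898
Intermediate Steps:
N = -44 (N = 6 - 50 = -44)
-202 + v(21)*N = -202 + (4*21)*(-44) = -202 + 84*(-44) = -202 - 3696 = -3898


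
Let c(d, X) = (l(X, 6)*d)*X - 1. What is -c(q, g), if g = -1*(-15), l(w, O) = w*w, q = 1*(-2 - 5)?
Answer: 23626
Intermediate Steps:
q = -7 (q = 1*(-7) = -7)
l(w, O) = w²
g = 15
c(d, X) = -1 + d*X³ (c(d, X) = (X²*d)*X - 1 = (d*X²)*X - 1 = d*X³ - 1 = -1 + d*X³)
-c(q, g) = -(-1 - 7*15³) = -(-1 - 7*3375) = -(-1 - 23625) = -1*(-23626) = 23626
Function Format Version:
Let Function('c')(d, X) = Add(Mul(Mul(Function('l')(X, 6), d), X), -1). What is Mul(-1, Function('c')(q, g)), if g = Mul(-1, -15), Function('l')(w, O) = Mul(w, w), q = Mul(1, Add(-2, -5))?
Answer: 23626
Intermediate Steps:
q = -7 (q = Mul(1, -7) = -7)
Function('l')(w, O) = Pow(w, 2)
g = 15
Function('c')(d, X) = Add(-1, Mul(d, Pow(X, 3))) (Function('c')(d, X) = Add(Mul(Mul(Pow(X, 2), d), X), -1) = Add(Mul(Mul(d, Pow(X, 2)), X), -1) = Add(Mul(d, Pow(X, 3)), -1) = Add(-1, Mul(d, Pow(X, 3))))
Mul(-1, Function('c')(q, g)) = Mul(-1, Add(-1, Mul(-7, Pow(15, 3)))) = Mul(-1, Add(-1, Mul(-7, 3375))) = Mul(-1, Add(-1, -23625)) = Mul(-1, -23626) = 23626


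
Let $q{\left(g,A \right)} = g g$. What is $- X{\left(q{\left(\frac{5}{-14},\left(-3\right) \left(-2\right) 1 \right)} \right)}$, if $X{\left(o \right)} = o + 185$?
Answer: $- \frac{36285}{196} \approx -185.13$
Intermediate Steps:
$q{\left(g,A \right)} = g^{2}$
$X{\left(o \right)} = 185 + o$
$- X{\left(q{\left(\frac{5}{-14},\left(-3\right) \left(-2\right) 1 \right)} \right)} = - (185 + \left(\frac{5}{-14}\right)^{2}) = - (185 + \left(5 \left(- \frac{1}{14}\right)\right)^{2}) = - (185 + \left(- \frac{5}{14}\right)^{2}) = - (185 + \frac{25}{196}) = \left(-1\right) \frac{36285}{196} = - \frac{36285}{196}$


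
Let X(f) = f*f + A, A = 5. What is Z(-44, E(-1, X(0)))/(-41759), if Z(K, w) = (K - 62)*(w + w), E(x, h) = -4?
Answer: -848/41759 ≈ -0.020307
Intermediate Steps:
X(f) = 5 + f**2 (X(f) = f*f + 5 = f**2 + 5 = 5 + f**2)
Z(K, w) = 2*w*(-62 + K) (Z(K, w) = (-62 + K)*(2*w) = 2*w*(-62 + K))
Z(-44, E(-1, X(0)))/(-41759) = (2*(-4)*(-62 - 44))/(-41759) = (2*(-4)*(-106))*(-1/41759) = 848*(-1/41759) = -848/41759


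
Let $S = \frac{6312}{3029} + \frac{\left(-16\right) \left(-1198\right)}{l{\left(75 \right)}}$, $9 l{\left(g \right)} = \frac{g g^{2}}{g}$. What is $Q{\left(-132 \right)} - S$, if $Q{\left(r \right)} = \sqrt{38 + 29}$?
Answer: $- \frac{62004872}{1893125} + \sqrt{67} \approx -24.567$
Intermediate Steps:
$Q{\left(r \right)} = \sqrt{67}$
$l{\left(g \right)} = \frac{g^{2}}{9}$ ($l{\left(g \right)} = \frac{g g^{2} \frac{1}{g}}{9} = \frac{g^{3} \frac{1}{g}}{9} = \frac{g^{2}}{9}$)
$S = \frac{62004872}{1893125}$ ($S = \frac{6312}{3029} + \frac{\left(-16\right) \left(-1198\right)}{\frac{1}{9} \cdot 75^{2}} = 6312 \cdot \frac{1}{3029} + \frac{19168}{\frac{1}{9} \cdot 5625} = \frac{6312}{3029} + \frac{19168}{625} = \frac{62004872}{1893125} \approx 32.753$)
$Q{\left(-132 \right)} - S = \sqrt{67} - \frac{62004872}{1893125} = - \frac{62004872}{1893125} + \sqrt{67}$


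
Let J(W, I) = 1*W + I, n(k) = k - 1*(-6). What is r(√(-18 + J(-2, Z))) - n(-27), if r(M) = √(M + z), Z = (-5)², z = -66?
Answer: 21 + √(-66 + √5) ≈ 21.0 + 7.9852*I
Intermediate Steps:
Z = 25
n(k) = 6 + k (n(k) = k + 6 = 6 + k)
J(W, I) = I + W (J(W, I) = W + I = I + W)
r(M) = √(-66 + M) (r(M) = √(M - 66) = √(-66 + M))
r(√(-18 + J(-2, Z))) - n(-27) = √(-66 + √(-18 + (25 - 2))) - (6 - 27) = √(-66 + √(-18 + 23)) - 1*(-21) = √(-66 + √5) + 21 = 21 + √(-66 + √5)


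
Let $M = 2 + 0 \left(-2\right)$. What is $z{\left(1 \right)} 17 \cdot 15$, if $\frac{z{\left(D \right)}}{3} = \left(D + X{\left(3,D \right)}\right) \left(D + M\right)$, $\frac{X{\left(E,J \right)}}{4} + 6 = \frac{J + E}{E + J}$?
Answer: $-43605$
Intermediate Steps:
$M = 2$ ($M = 2 + 0 = 2$)
$X{\left(E,J \right)} = -20$ ($X{\left(E,J \right)} = -24 + 4 \frac{J + E}{E + J} = -24 + 4 \frac{E + J}{E + J} = -24 + 4 \cdot 1 = -24 + 4 = -20$)
$z{\left(D \right)} = 3 \left(-20 + D\right) \left(2 + D\right)$ ($z{\left(D \right)} = 3 \left(D - 20\right) \left(D + 2\right) = 3 \left(-20 + D\right) \left(2 + D\right)$)
$z{\left(1 \right)} 17 \cdot 15 = \left(-120 - 54 + 3 \cdot 1^{2}\right) 17 \cdot 15 = \left(-120 - 54 + 3 \cdot 1\right) 17 \cdot 15 = \left(-120 - 54 + 3\right) 17 \cdot 15 = \left(-171\right) 17 \cdot 15 = \left(-2907\right) 15 = -43605$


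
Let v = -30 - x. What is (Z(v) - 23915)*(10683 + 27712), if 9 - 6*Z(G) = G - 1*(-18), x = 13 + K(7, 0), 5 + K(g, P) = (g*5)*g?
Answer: -2749389160/3 ≈ -9.1646e+8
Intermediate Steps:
K(g, P) = -5 + 5*g**2 (K(g, P) = -5 + (g*5)*g = -5 + (5*g)*g = -5 + 5*g**2)
x = 253 (x = 13 + (-5 + 5*7**2) = 13 + (-5 + 5*49) = 13 + (-5 + 245) = 13 + 240 = 253)
v = -283 (v = -30 - 1*253 = -30 - 253 = -283)
Z(G) = -3/2 - G/6 (Z(G) = 3/2 - (G - 1*(-18))/6 = 3/2 - (G + 18)/6 = 3/2 - (18 + G)/6 = 3/2 + (-3 - G/6) = -3/2 - G/6)
(Z(v) - 23915)*(10683 + 27712) = ((-3/2 - 1/6*(-283)) - 23915)*(10683 + 27712) = ((-3/2 + 283/6) - 23915)*38395 = (137/3 - 23915)*38395 = -71608/3*38395 = -2749389160/3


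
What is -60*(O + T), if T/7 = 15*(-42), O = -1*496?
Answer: 294360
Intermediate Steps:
O = -496
T = -4410 (T = 7*(15*(-42)) = 7*(-630) = -4410)
-60*(O + T) = -60*(-496 - 4410) = -60*(-4906) = 294360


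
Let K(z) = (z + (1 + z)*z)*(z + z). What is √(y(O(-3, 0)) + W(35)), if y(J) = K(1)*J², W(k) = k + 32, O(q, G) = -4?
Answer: √163 ≈ 12.767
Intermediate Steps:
K(z) = 2*z*(z + z*(1 + z)) (K(z) = (z + z*(1 + z))*(2*z) = 2*z*(z + z*(1 + z)))
W(k) = 32 + k
y(J) = 6*J² (y(J) = (2*1²*(2 + 1))*J² = (2*1*3)*J² = 6*J²)
√(y(O(-3, 0)) + W(35)) = √(6*(-4)² + (32 + 35)) = √(6*16 + 67) = √(96 + 67) = √163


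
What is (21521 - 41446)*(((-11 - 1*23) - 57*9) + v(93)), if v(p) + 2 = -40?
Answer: 11735825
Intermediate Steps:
v(p) = -42 (v(p) = -2 - 40 = -42)
(21521 - 41446)*(((-11 - 1*23) - 57*9) + v(93)) = (21521 - 41446)*(((-11 - 1*23) - 57*9) - 42) = -19925*(((-11 - 23) - 513) - 42) = -19925*((-34 - 513) - 42) = -19925*(-547 - 42) = -19925*(-589) = 11735825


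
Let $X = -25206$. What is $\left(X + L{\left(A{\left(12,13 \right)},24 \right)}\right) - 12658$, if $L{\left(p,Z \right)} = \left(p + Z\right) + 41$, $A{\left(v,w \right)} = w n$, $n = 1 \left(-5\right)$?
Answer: $-37864$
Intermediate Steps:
$n = -5$
$A{\left(v,w \right)} = - 5 w$ ($A{\left(v,w \right)} = w \left(-5\right) = - 5 w$)
$L{\left(p,Z \right)} = 41 + Z + p$ ($L{\left(p,Z \right)} = \left(Z + p\right) + 41 = 41 + Z + p$)
$\left(X + L{\left(A{\left(12,13 \right)},24 \right)}\right) - 12658 = \left(-25206 + \left(41 + 24 - 65\right)\right) - 12658 = \left(-25206 + 0\right) - 12658 = -25206 - 12658 = -37864$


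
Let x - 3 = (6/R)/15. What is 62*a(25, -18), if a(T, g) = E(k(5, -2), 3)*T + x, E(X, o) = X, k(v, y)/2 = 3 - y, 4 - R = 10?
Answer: 235228/15 ≈ 15682.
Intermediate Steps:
R = -6 (R = 4 - 1*10 = 4 - 10 = -6)
k(v, y) = 6 - 2*y (k(v, y) = 2*(3 - y) = 6 - 2*y)
x = 44/15 (x = 3 + (6/(-6))/15 = 3 + (6*(-⅙))*(1/15) = 3 - 1*1/15 = 3 - 1/15 = 44/15 ≈ 2.9333)
a(T, g) = 44/15 + 10*T (a(T, g) = (6 - 2*(-2))*T + 44/15 = (6 + 4)*T + 44/15 = 10*T + 44/15 = 44/15 + 10*T)
62*a(25, -18) = 62*(44/15 + 10*25) = 62*(44/15 + 250) = 62*(3794/15) = 235228/15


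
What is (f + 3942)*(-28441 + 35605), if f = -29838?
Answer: -185518944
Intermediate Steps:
(f + 3942)*(-28441 + 35605) = (-29838 + 3942)*(-28441 + 35605) = -25896*7164 = -185518944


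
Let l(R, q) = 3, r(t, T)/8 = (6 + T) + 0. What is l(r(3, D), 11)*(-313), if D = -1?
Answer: -939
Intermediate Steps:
r(t, T) = 48 + 8*T (r(t, T) = 8*((6 + T) + 0) = 8*(6 + T) = 48 + 8*T)
l(r(3, D), 11)*(-313) = 3*(-313) = -939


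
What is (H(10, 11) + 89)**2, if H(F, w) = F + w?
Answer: 12100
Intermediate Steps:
(H(10, 11) + 89)**2 = ((10 + 11) + 89)**2 = (21 + 89)**2 = 110**2 = 12100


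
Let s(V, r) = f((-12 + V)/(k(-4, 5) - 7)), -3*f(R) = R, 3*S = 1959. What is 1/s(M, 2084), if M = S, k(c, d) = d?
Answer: 6/641 ≈ 0.0093604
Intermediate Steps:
S = 653 (S = (1/3)*1959 = 653)
M = 653
f(R) = -R/3
s(V, r) = -2 + V/6 (s(V, r) = -(-12 + V)/(3*(5 - 7)) = -(-12 + V)/(3*(-2)) = -(-12 + V)*(-1)/(3*2) = -(6 - V/2)/3 = -2 + V/6)
1/s(M, 2084) = 1/(-2 + (1/6)*653) = 1/(-2 + 653/6) = 1/(641/6) = 6/641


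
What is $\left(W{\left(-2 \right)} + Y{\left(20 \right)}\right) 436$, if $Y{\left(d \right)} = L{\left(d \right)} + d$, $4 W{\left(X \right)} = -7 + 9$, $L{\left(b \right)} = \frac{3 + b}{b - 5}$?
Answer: $\frac{144098}{15} \approx 9606.5$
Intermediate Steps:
$L{\left(b \right)} = \frac{3 + b}{-5 + b}$
$W{\left(X \right)} = \frac{1}{2}$ ($W{\left(X \right)} = \frac{-7 + 9}{4} = \frac{1}{4} \cdot 2 = \frac{1}{2}$)
$Y{\left(d \right)} = d + \frac{3 + d}{-5 + d}$ ($Y{\left(d \right)} = \frac{3 + d}{-5 + d} + d = d + \frac{3 + d}{-5 + d}$)
$\left(W{\left(-2 \right)} + Y{\left(20 \right)}\right) 436 = \left(\frac{1}{2} + \frac{3 + 20 + 20 \left(-5 + 20\right)}{-5 + 20}\right) 436 = \left(\frac{1}{2} + \frac{3 + 20 + 20 \cdot 15}{15}\right) 436 = \left(\frac{1}{2} + \frac{3 + 20 + 300}{15}\right) 436 = \left(\frac{1}{2} + \frac{1}{15} \cdot 323\right) 436 = \left(\frac{1}{2} + \frac{323}{15}\right) 436 = \frac{661}{30} \cdot 436 = \frac{144098}{15}$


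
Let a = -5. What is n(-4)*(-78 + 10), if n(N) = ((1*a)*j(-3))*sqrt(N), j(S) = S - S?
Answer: 0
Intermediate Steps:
j(S) = 0
n(N) = 0 (n(N) = ((1*(-5))*0)*sqrt(N) = (-5*0)*sqrt(N) = 0*sqrt(N) = 0)
n(-4)*(-78 + 10) = 0*(-78 + 10) = 0*(-68) = 0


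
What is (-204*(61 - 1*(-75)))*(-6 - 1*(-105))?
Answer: -2746656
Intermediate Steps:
(-204*(61 - 1*(-75)))*(-6 - 1*(-105)) = (-204*(61 + 75))*(-6 + 105) = -204*136*99 = -27744*99 = -2746656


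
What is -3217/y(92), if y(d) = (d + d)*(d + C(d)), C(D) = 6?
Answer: -3217/18032 ≈ -0.17841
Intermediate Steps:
y(d) = 2*d*(6 + d) (y(d) = (d + d)*(d + 6) = (2*d)*(6 + d) = 2*d*(6 + d))
-3217/y(92) = -3217*1/(184*(6 + 92)) = -3217/(2*92*98) = -3217/18032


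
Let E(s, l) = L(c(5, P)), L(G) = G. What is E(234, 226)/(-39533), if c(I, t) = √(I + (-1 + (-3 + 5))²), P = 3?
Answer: -√6/39533 ≈ -6.1961e-5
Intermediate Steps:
c(I, t) = √(1 + I) (c(I, t) = √(I + (-1 + 2)²) = √(I + 1²) = √(I + 1) = √(1 + I))
E(s, l) = √6 (E(s, l) = √(1 + 5) = √6)
E(234, 226)/(-39533) = √6/(-39533) = √6*(-1/39533) = -√6/39533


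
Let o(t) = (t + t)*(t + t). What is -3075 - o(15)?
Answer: -3975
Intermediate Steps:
o(t) = 4*t² (o(t) = (2*t)*(2*t) = 4*t²)
-3075 - o(15) = -3075 - 4*15² = -3075 - 4*225 = -3075 - 1*900 = -3075 - 900 = -3975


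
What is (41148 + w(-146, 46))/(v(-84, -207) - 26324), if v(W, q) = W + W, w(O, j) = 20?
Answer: -10292/6623 ≈ -1.5540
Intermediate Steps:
v(W, q) = 2*W
(41148 + w(-146, 46))/(v(-84, -207) - 26324) = (41148 + 20)/(2*(-84) - 26324) = 41168/(-168 - 26324) = 41168/(-26492) = 41168*(-1/26492) = -10292/6623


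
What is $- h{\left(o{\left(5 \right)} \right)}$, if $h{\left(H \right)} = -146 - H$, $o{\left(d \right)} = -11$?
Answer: $135$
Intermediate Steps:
$- h{\left(o{\left(5 \right)} \right)} = - (-146 - -11) = - (-146 + 11) = \left(-1\right) \left(-135\right) = 135$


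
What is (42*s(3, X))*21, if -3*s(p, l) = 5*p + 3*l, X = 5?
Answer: -8820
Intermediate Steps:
s(p, l) = -l - 5*p/3 (s(p, l) = -(5*p + 3*l)/3 = -(3*l + 5*p)/3 = -l - 5*p/3)
(42*s(3, X))*21 = (42*(-1*5 - 5/3*3))*21 = (42*(-5 - 5))*21 = (42*(-10))*21 = -420*21 = -8820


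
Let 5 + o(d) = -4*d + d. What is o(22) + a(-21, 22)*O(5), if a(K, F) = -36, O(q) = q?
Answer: -251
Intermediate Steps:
o(d) = -5 - 3*d (o(d) = -5 + (-4*d + d) = -5 - 3*d)
o(22) + a(-21, 22)*O(5) = (-5 - 3*22) - 36*5 = (-5 - 66) - 180 = -71 - 180 = -251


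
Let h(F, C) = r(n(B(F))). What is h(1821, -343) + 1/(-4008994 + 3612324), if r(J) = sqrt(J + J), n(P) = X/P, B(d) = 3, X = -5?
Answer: -1/396670 + I*sqrt(30)/3 ≈ -2.521e-6 + 1.8257*I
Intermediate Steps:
n(P) = -5/P
r(J) = sqrt(2)*sqrt(J) (r(J) = sqrt(2*J) = sqrt(2)*sqrt(J))
h(F, C) = I*sqrt(30)/3 (h(F, C) = sqrt(2)*sqrt(-5/3) = sqrt(2)*(I*sqrt(15)/3) = I*sqrt(30)/3)
h(1821, -343) + 1/(-4008994 + 3612324) = I*sqrt(30)/3 + 1/(-4008994 + 3612324) = I*sqrt(30)/3 + 1/(-396670) = I*sqrt(30)/3 - 1/396670 = -1/396670 + I*sqrt(30)/3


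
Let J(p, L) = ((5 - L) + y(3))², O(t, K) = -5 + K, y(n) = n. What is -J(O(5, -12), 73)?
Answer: -4225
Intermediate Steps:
J(p, L) = (8 - L)² (J(p, L) = ((5 - L) + 3)² = (8 - L)²)
-J(O(5, -12), 73) = -(8 - 1*73)² = -(8 - 73)² = -1*(-65)² = -1*4225 = -4225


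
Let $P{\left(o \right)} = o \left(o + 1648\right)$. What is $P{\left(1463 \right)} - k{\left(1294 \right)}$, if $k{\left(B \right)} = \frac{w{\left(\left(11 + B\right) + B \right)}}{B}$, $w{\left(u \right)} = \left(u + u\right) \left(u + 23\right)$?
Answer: $\frac{2937936693}{647} \approx 4.5409 \cdot 10^{6}$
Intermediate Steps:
$w{\left(u \right)} = 2 u \left(23 + u\right)$
$k{\left(B \right)} = \frac{2 \left(11 + 2 B\right) \left(34 + 2 B\right)}{B}$ ($k{\left(B \right)} = \frac{2 \left(\left(11 + B\right) + B\right) \left(23 + \left(\left(11 + B\right) + B\right)\right)}{B} = \frac{2 \left(11 + 2 B\right) \left(23 + \left(11 + 2 B\right)\right)}{B} = \frac{2 \left(11 + 2 B\right) \left(34 + 2 B\right)}{B}$)
$P{\left(o \right)} = o \left(1648 + o\right)$
$P{\left(1463 \right)} - k{\left(1294 \right)} = 1463 \left(1648 + 1463\right) - \left(180 + 8 \cdot 1294 + \frac{748}{1294}\right) = 1463 \cdot 3111 - \left(180 + 10352 + 748 \cdot \frac{1}{1294}\right) = 4551393 - \left(180 + 10352 + \frac{374}{647}\right) = 4551393 - \frac{6814578}{647} = \frac{2937936693}{647}$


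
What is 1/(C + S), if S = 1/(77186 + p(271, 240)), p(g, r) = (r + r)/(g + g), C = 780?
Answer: 20917646/16315764151 ≈ 0.0012821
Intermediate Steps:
p(g, r) = r/g (p(g, r) = (2*r)/((2*g)) = (2*r)*(1/(2*g)) = r/g)
S = 271/20917646 (S = 1/(77186 + 240/271) = 1/(20917646/271) = 271/20917646 ≈ 1.2956e-5)
1/(C + S) = 1/(780 + 271/20917646) = 1/(16315764151/20917646) = 20917646/16315764151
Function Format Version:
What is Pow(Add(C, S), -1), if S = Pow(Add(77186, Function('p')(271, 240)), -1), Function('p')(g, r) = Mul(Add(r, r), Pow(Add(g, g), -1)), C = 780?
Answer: Rational(20917646, 16315764151) ≈ 0.0012821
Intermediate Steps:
Function('p')(g, r) = Mul(r, Pow(g, -1)) (Function('p')(g, r) = Mul(Mul(2, r), Pow(Mul(2, g), -1)) = Mul(Mul(2, r), Mul(Rational(1, 2), Pow(g, -1))) = Mul(r, Pow(g, -1)))
S = Rational(271, 20917646) (S = Pow(Add(77186, Mul(240, Pow(271, -1))), -1) = Pow(Add(77186, Mul(240, Rational(1, 271))), -1) = Pow(Add(77186, Rational(240, 271)), -1) = Pow(Rational(20917646, 271), -1) = Rational(271, 20917646) ≈ 1.2956e-5)
Pow(Add(C, S), -1) = Pow(Add(780, Rational(271, 20917646)), -1) = Pow(Rational(16315764151, 20917646), -1) = Rational(20917646, 16315764151)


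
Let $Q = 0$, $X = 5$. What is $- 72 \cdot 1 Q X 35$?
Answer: $0$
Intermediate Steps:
$- 72 \cdot 1 Q X 35 = - 72 \cdot 1 \cdot 0 \cdot 5 \cdot 35 = - 72 \cdot 0 \cdot 5 \cdot 35 = \left(-72\right) 0 \cdot 35 = 0 \cdot 35 = 0$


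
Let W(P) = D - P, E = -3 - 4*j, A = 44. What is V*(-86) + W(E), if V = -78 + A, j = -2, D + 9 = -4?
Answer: 2906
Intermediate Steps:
D = -13 (D = -9 - 4 = -13)
E = 5 (E = -3 - 4*(-2) = -3 + 8 = 5)
V = -34 (V = -78 + 44 = -34)
W(P) = -13 - P
V*(-86) + W(E) = -34*(-86) + (-13 - 1*5) = 2924 + (-13 - 5) = 2924 - 18 = 2906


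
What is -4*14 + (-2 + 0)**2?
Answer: -52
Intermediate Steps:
-4*14 + (-2 + 0)**2 = -56 + (-2)**2 = -56 + 4 = -52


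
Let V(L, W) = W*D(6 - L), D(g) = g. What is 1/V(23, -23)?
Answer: 1/391 ≈ 0.0025575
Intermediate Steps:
V(L, W) = W*(6 - L)
1/V(23, -23) = 1/(-23*(6 - 1*23)) = 1/(-23*(6 - 23)) = 1/(-23*(-17)) = 1/391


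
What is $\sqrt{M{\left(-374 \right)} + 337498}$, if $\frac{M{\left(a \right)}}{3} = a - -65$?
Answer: $\sqrt{336571} \approx 580.15$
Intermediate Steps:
$M{\left(a \right)} = 195 + 3 a$ ($M{\left(a \right)} = 3 \left(a - -65\right) = 3 \left(a + 65\right) = 3 \left(65 + a\right) = 195 + 3 a$)
$\sqrt{M{\left(-374 \right)} + 337498} = \sqrt{\left(195 + 3 \left(-374\right)\right) + 337498} = \sqrt{\left(195 - 1122\right) + 337498} = \sqrt{-927 + 337498} = \sqrt{336571}$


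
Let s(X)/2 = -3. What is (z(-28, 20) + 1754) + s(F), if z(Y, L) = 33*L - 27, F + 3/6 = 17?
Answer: 2381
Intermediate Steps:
F = 33/2 (F = -½ + 17 = 33/2 ≈ 16.500)
z(Y, L) = -27 + 33*L
s(X) = -6 (s(X) = 2*(-3) = -6)
(z(-28, 20) + 1754) + s(F) = ((-27 + 33*20) + 1754) - 6 = ((-27 + 660) + 1754) - 6 = (633 + 1754) - 6 = 2387 - 6 = 2381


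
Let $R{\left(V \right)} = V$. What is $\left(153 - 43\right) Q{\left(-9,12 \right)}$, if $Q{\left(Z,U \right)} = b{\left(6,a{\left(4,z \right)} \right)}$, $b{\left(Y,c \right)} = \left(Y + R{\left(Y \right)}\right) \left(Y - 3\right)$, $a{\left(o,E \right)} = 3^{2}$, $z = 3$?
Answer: $3960$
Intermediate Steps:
$a{\left(o,E \right)} = 9$
$b{\left(Y,c \right)} = 2 Y \left(-3 + Y\right)$ ($b{\left(Y,c \right)} = \left(Y + Y\right) \left(Y - 3\right) = 2 Y \left(-3 + Y\right)$)
$Q{\left(Z,U \right)} = 36$ ($Q{\left(Z,U \right)} = 2 \cdot 6 \left(-3 + 6\right) = 2 \cdot 6 \cdot 3 = 36$)
$\left(153 - 43\right) Q{\left(-9,12 \right)} = \left(153 - 43\right) 36 = 110 \cdot 36 = 3960$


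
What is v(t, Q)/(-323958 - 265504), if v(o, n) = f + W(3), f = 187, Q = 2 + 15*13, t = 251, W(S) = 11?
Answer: -99/294731 ≈ -0.00033590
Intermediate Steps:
Q = 197 (Q = 2 + 195 = 197)
v(o, n) = 198 (v(o, n) = 187 + 11 = 198)
v(t, Q)/(-323958 - 265504) = 198/(-323958 - 265504) = 198/(-589462) = 198*(-1/589462) = -99/294731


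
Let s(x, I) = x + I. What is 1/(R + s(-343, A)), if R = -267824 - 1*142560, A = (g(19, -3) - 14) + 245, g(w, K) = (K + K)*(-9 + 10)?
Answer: -1/410502 ≈ -2.4360e-6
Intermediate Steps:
g(w, K) = 2*K (g(w, K) = (2*K)*1 = 2*K)
A = 225 (A = (2*(-3) - 14) + 245 = (-6 - 14) + 245 = -20 + 245 = 225)
s(x, I) = I + x
R = -410384 (R = -267824 - 142560 = -410384)
1/(R + s(-343, A)) = 1/(-410384 + (225 - 343)) = 1/(-410384 - 118) = 1/(-410502) = -1/410502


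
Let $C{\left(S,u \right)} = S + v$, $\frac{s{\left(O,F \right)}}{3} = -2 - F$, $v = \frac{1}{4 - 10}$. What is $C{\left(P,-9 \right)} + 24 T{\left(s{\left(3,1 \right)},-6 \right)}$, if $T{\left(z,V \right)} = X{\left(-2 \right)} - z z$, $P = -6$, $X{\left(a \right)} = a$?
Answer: $- \frac{11989}{6} \approx -1998.2$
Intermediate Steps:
$v = - \frac{1}{6}$ ($v = \frac{1}{-6} = - \frac{1}{6} \approx -0.16667$)
$s{\left(O,F \right)} = -6 - 3 F$ ($s{\left(O,F \right)} = 3 \left(-2 - F\right) = -6 - 3 F$)
$T{\left(z,V \right)} = -2 - z^{2}$ ($T{\left(z,V \right)} = -2 - z z = -2 - z^{2}$)
$C{\left(S,u \right)} = - \frac{1}{6} + S$ ($C{\left(S,u \right)} = S - \frac{1}{6} = - \frac{1}{6} + S$)
$C{\left(P,-9 \right)} + 24 T{\left(s{\left(3,1 \right)},-6 \right)} = \left(- \frac{1}{6} - 6\right) + 24 \left(-2 - \left(-6 - 3\right)^{2}\right) = - \frac{37}{6} + 24 \left(-2 - \left(-6 - 3\right)^{2}\right) = - \frac{37}{6} + 24 \left(-2 - \left(-9\right)^{2}\right) = - \frac{37}{6} + 24 \left(-2 - 81\right) = - \frac{37}{6} + 24 \left(-83\right) = - \frac{37}{6} - 1992 = - \frac{11989}{6}$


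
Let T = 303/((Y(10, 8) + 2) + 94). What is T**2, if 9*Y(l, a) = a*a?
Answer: 7436529/861184 ≈ 8.6352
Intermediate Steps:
Y(l, a) = a**2/9 (Y(l, a) = (a*a)/9 = a**2/9)
T = 2727/928 (T = 303/(((1/9)*8**2 + 2) + 94) = 303/(((1/9)*64 + 2) + 94) = 303/((64/9 + 2) + 94) = 303/(82/9 + 94) = 303/(928/9) = 303*(9/928) = 2727/928 ≈ 2.9386)
T**2 = (2727/928)**2 = 7436529/861184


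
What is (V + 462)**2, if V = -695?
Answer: 54289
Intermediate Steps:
(V + 462)**2 = (-695 + 462)**2 = (-233)**2 = 54289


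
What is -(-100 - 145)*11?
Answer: 2695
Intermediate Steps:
-(-100 - 145)*11 = -(-245)*11 = -1*(-2695) = 2695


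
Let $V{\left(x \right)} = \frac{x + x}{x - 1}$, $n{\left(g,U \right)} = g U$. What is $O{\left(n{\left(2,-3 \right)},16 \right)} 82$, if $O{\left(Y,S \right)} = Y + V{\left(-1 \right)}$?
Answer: $-410$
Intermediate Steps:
$n{\left(g,U \right)} = U g$
$V{\left(x \right)} = \frac{2 x}{-1 + x}$
$O{\left(Y,S \right)} = 1 + Y$ ($O{\left(Y,S \right)} = Y + 2 \left(-1\right) \frac{1}{-1 - 1} = Y + 2 \left(-1\right) \frac{1}{-2} = Y + 2 \left(-1\right) \left(- \frac{1}{2}\right) = Y + 1 = 1 + Y$)
$O{\left(n{\left(2,-3 \right)},16 \right)} 82 = \left(1 - 6\right) 82 = \left(-5\right) 82 = -410$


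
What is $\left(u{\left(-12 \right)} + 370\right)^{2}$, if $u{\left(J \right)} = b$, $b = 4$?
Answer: $139876$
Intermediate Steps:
$u{\left(J \right)} = 4$
$\left(u{\left(-12 \right)} + 370\right)^{2} = \left(4 + 370\right)^{2} = 374^{2} = 139876$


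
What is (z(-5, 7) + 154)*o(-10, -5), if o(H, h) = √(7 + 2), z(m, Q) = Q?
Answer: 483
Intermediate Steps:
o(H, h) = 3 (o(H, h) = √9 = 3)
(z(-5, 7) + 154)*o(-10, -5) = (7 + 154)*3 = 161*3 = 483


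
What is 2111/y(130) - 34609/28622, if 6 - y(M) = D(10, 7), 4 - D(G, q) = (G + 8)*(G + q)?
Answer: 2261885/400708 ≈ 5.6447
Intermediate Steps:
D(G, q) = 4 - (8 + G)*(G + q) (D(G, q) = 4 - (G + 8)*(G + q) = 4 - (8 + G)*(G + q))
y(M) = 308 (y(M) = 6 - (4 - 1*10**2 - 8*10 - 8*7 - 1*10*7) = 6 - (4 - 1*100 - 80 - 56 - 70) = 6 - (4 - 100 - 80 - 56 - 70) = 6 - 1*(-302) = 6 + 302 = 308)
2111/y(130) - 34609/28622 = 2111/308 - 34609/28622 = 2261885/400708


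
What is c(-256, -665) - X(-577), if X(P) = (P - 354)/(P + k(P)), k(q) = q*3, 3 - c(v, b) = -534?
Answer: 1238465/2308 ≈ 536.60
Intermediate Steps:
c(v, b) = 537 (c(v, b) = 3 - 1*(-534) = 3 + 534 = 537)
k(q) = 3*q
X(P) = (-354 + P)/(4*P) (X(P) = (P - 354)/(P + 3*P) = (-354 + P)/((4*P)) = (-354 + P)*(1/(4*P)) = (-354 + P)/(4*P))
c(-256, -665) - X(-577) = 537 - (-354 - 577)/(4*(-577)) = 537 - (-1)*(-931)/(4*577) = 537 - 1*931/2308 = 537 - 931/2308 = 1238465/2308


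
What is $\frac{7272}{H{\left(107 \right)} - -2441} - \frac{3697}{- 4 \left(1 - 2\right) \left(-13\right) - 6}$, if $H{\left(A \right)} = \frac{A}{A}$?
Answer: $\frac{1574975}{23606} \approx 66.719$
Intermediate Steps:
$H{\left(A \right)} = 1$
$\frac{7272}{H{\left(107 \right)} - -2441} - \frac{3697}{- 4 \left(1 - 2\right) \left(-13\right) - 6} = \frac{7272}{1 - -2441} - \frac{3697}{- 4 \left(1 - 2\right) \left(-13\right) - 6} = \frac{7272}{1 + 2441} - \frac{3697}{\left(-4\right) \left(-1\right) \left(-13\right) - 6} = \frac{7272}{2442} - \frac{3697}{4 \left(-13\right) - 6} = 7272 \cdot \frac{1}{2442} - \frac{3697}{-52 - 6} = \frac{1212}{407} - \frac{3697}{-58} = \frac{1212}{407} - - \frac{3697}{58} = \frac{1212}{407} + \frac{3697}{58} = \frac{1574975}{23606}$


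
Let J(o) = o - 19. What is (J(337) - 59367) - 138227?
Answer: -197276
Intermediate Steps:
J(o) = -19 + o
(J(337) - 59367) - 138227 = ((-19 + 337) - 59367) - 138227 = (318 - 59367) - 138227 = -59049 - 138227 = -197276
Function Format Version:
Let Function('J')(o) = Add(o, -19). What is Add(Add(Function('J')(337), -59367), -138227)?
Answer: -197276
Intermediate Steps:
Function('J')(o) = Add(-19, o)
Add(Add(Function('J')(337), -59367), -138227) = Add(Add(Add(-19, 337), -59367), -138227) = Add(Add(318, -59367), -138227) = Add(-59049, -138227) = -197276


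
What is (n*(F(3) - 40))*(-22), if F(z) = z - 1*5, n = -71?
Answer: -65604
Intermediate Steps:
F(z) = -5 + z (F(z) = z - 5 = -5 + z)
(n*(F(3) - 40))*(-22) = -71*((-5 + 3) - 40)*(-22) = -71*(-2 - 40)*(-22) = -71*(-42)*(-22) = 2982*(-22) = -65604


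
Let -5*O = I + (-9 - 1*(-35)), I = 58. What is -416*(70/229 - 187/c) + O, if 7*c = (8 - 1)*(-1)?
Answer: -89236676/1145 ≈ -77936.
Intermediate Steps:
O = -84/5 (O = -(58 + (-9 - 1*(-35)))/5 = -(58 + (-9 + 35))/5 = -(58 + 26)/5 = -⅕*84 = -84/5 ≈ -16.800)
c = -1 (c = ((8 - 1)*(-1))/7 = (7*(-1))/7 = (⅐)*(-7) = -1)
-416*(70/229 - 187/c) + O = -416*(70/229 - 187/(-1)) - 84/5 = -416*(70*(1/229) - 187*(-1)) - 84/5 = -416*(70/229 + 187) - 84/5 = -416*42893/229 - 84/5 = -17843488/229 - 84/5 = -89236676/1145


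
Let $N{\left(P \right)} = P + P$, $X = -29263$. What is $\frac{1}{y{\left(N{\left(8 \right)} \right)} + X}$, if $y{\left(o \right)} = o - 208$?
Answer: $- \frac{1}{29455} \approx -3.395 \cdot 10^{-5}$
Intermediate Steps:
$N{\left(P \right)} = 2 P$
$y{\left(o \right)} = -208 + o$
$\frac{1}{y{\left(N{\left(8 \right)} \right)} + X} = \frac{1}{\left(-208 + 2 \cdot 8\right) - 29263} = \frac{1}{\left(-208 + 16\right) - 29263} = \frac{1}{-192 - 29263} = \frac{1}{-29455} = - \frac{1}{29455}$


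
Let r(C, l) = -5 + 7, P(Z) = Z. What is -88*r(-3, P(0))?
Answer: -176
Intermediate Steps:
r(C, l) = 2
-88*r(-3, P(0)) = -88*2 = -176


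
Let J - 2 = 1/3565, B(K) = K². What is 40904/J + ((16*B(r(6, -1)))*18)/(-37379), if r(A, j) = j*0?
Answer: 145822760/7131 ≈ 20449.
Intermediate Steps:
r(A, j) = 0
J = 7131/3565 (J = 2 + 1/3565 = 7131/3565 ≈ 2.0003)
40904/J + ((16*B(r(6, -1)))*18)/(-37379) = 40904/(7131/3565) + ((16*0²)*18)/(-37379) = 40904*(3565/7131) + ((16*0)*18)*(-1/37379) = 145822760/7131 + (0*18)*(-1/37379) = 145822760/7131 + 0*(-1/37379) = 145822760/7131 + 0 = 145822760/7131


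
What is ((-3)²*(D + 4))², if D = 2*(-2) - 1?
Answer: 81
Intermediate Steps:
D = -5 (D = -4 - 1 = -5)
((-3)²*(D + 4))² = ((-3)²*(-5 + 4))² = (9*(-1))² = (-9)² = 81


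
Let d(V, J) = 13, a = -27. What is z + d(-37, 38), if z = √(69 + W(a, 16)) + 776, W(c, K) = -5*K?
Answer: 789 + I*√11 ≈ 789.0 + 3.3166*I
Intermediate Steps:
z = 776 + I*√11 (z = √(69 - 5*16) + 776 = √(69 - 80) + 776 = √(-11) + 776 = I*√11 + 776 = 776 + I*√11 ≈ 776.0 + 3.3166*I)
z + d(-37, 38) = (776 + I*√11) + 13 = 789 + I*√11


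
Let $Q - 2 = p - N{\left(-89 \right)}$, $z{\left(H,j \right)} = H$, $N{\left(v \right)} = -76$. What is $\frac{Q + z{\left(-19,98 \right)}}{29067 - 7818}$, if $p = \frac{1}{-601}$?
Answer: $\frac{35458}{12770649} \approx 0.0027765$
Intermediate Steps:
$p = - \frac{1}{601} \approx -0.0016639$
$Q = \frac{46877}{601}$ ($Q = 2 - - \frac{45675}{601} = 2 + \left(- \frac{1}{601} + 76\right) = 2 + \frac{45675}{601} = \frac{46877}{601} \approx 77.998$)
$\frac{Q + z{\left(-19,98 \right)}}{29067 - 7818} = \frac{\frac{46877}{601} - 19}{29067 - 7818} = \frac{35458}{601 \cdot 21249} = \frac{35458}{601} \cdot \frac{1}{21249} = \frac{35458}{12770649}$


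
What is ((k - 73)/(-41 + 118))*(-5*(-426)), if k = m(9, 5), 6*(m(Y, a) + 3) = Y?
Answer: -158685/77 ≈ -2060.8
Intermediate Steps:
m(Y, a) = -3 + Y/6
k = -3/2 (k = -3 + (⅙)*9 = -3 + 3/2 = -3/2 ≈ -1.5000)
((k - 73)/(-41 + 118))*(-5*(-426)) = ((-3/2 - 73)/(-41 + 118))*(-5*(-426)) = -149/2/77*2130 = -149/2*1/77*2130 = -149/154*2130 = -158685/77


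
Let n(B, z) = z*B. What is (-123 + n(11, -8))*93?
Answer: -19623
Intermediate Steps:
n(B, z) = B*z
(-123 + n(11, -8))*93 = (-123 + 11*(-8))*93 = (-123 - 88)*93 = -211*93 = -19623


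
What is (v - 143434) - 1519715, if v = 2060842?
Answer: 397693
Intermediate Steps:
(v - 143434) - 1519715 = (2060842 - 143434) - 1519715 = 1917408 - 1519715 = 397693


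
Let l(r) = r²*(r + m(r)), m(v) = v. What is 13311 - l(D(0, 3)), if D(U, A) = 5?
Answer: 13061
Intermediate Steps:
l(r) = 2*r³ (l(r) = r²*(r + r) = r²*(2*r) = 2*r³)
13311 - l(D(0, 3)) = 13311 - 2*5³ = 13311 - 2*125 = 13311 - 1*250 = 13311 - 250 = 13061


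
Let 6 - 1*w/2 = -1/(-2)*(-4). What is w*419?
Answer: 6704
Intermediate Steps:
w = 16 (w = 12 - 2*(-1/(-2))*(-4) = 12 - 2*(-1*(-½))*(-4) = 12 - (-4) = 12 - 2*(-2) = 12 + 4 = 16)
w*419 = 16*419 = 6704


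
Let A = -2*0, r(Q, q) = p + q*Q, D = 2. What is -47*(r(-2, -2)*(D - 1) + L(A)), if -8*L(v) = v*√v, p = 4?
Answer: -376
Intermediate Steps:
r(Q, q) = 4 + Q*q (r(Q, q) = 4 + q*Q = 4 + Q*q)
A = 0
L(v) = -v^(3/2)/8 (L(v) = -v*√v/8 = -v^(3/2)/8)
-47*(r(-2, -2)*(D - 1) + L(A)) = -47*((4 - 2*(-2))*(2 - 1) - 0^(3/2)/8) = -47*((4 + 4)*1 - ⅛*0) = -47*(8*1 + 0) = -47*(8 + 0) = -47*8 = -376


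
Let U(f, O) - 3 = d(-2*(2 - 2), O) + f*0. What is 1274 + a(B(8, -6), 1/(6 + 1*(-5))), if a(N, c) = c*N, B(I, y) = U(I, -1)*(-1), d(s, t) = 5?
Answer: 1266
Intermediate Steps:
U(f, O) = 8 (U(f, O) = 3 + (5 + f*0) = 3 + (5 + 0) = 3 + 5 = 8)
B(I, y) = -8 (B(I, y) = 8*(-1) = -8)
a(N, c) = N*c
1274 + a(B(8, -6), 1/(6 + 1*(-5))) = 1274 - 8/(6 + 1*(-5)) = 1274 - 8/(6 - 5) = 1274 - 8/1 = 1274 - 8*1 = 1274 - 8 = 1266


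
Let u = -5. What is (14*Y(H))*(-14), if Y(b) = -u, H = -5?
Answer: -980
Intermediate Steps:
Y(b) = 5 (Y(b) = -1*(-5) = 5)
(14*Y(H))*(-14) = (14*5)*(-14) = 70*(-14) = -980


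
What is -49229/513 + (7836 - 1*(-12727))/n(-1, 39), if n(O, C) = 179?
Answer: 91412/4833 ≈ 18.914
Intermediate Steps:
-49229/513 + (7836 - 1*(-12727))/n(-1, 39) = -49229/513 + (7836 - 1*(-12727))/179 = -49229*1/513 + (7836 + 12727)*(1/179) = -2591/27 + 20563*(1/179) = -2591/27 + 20563/179 = 91412/4833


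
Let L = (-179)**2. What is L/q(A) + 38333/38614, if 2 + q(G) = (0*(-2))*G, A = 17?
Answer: -309288627/19307 ≈ -16020.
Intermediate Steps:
L = 32041
q(G) = -2 (q(G) = -2 + (0*(-2))*G = -2 + 0*G = -2 + 0 = -2)
L/q(A) + 38333/38614 = 32041/(-2) + 38333/38614 = 32041*(-1/2) + 38333*(1/38614) = -32041/2 + 38333/38614 = -309288627/19307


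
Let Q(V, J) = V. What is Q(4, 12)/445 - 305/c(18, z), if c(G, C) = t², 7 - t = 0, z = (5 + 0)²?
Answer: -135529/21805 ≈ -6.2155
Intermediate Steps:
z = 25 (z = 5² = 25)
t = 7 (t = 7 - 1*0 = 7 + 0 = 7)
c(G, C) = 49 (c(G, C) = 7² = 49)
Q(4, 12)/445 - 305/c(18, z) = 4/445 - 305/49 = -135529/21805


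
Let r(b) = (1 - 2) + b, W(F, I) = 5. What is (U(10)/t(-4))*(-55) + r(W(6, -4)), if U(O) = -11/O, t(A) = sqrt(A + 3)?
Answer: 4 - 121*I/2 ≈ 4.0 - 60.5*I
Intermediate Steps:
t(A) = sqrt(3 + A)
r(b) = -1 + b
(U(10)/t(-4))*(-55) + r(W(6, -4)) = ((-11/10)/(sqrt(3 - 4)))*(-55) + (-1 + 5) = ((-11*1/10)/(sqrt(-1)))*(-55) + 4 = -11*(-I)/10*(-55) + 4 = -(-11)*I/10*(-55) + 4 = (11*I/10)*(-55) + 4 = -121*I/2 + 4 = 4 - 121*I/2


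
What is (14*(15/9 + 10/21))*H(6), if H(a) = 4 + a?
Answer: 300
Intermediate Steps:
(14*(15/9 + 10/21))*H(6) = (14*(15/9 + 10/21))*(4 + 6) = (14*(15*(1/9) + 10*(1/21)))*10 = (14*(5/3 + 10/21))*10 = (14*(15/7))*10 = 30*10 = 300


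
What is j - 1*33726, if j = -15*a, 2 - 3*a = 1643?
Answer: -25521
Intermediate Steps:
a = -547 (a = 2/3 - 1/3*1643 = 2/3 - 1643/3 = -547)
j = 8205 (j = -15*(-547) = 8205)
j - 1*33726 = 8205 - 1*33726 = 8205 - 33726 = -25521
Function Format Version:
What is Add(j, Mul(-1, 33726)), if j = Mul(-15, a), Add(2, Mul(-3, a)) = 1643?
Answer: -25521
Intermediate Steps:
a = -547 (a = Add(Rational(2, 3), Mul(Rational(-1, 3), 1643)) = Add(Rational(2, 3), Rational(-1643, 3)) = -547)
j = 8205 (j = Mul(-15, -547) = 8205)
Add(j, Mul(-1, 33726)) = Add(8205, Mul(-1, 33726)) = Add(8205, -33726) = -25521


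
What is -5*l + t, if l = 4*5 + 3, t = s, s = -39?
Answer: -154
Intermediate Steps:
t = -39
l = 23 (l = 20 + 3 = 23)
-5*l + t = -5*23 - 39 = -115 - 39 = -154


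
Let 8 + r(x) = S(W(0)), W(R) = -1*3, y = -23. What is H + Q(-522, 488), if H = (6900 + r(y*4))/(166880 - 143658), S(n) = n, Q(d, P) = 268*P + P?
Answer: 3048405273/23222 ≈ 1.3127e+5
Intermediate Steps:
Q(d, P) = 269*P
W(R) = -3
r(x) = -11 (r(x) = -8 - 3 = -11)
H = 6889/23222 (H = (6900 - 11)/(166880 - 143658) = 6889/23222 ≈ 0.29666)
H + Q(-522, 488) = 6889/23222 + 269*488 = 6889/23222 + 131272 = 3048405273/23222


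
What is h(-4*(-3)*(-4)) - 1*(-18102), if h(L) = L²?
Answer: 20406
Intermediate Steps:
h(-4*(-3)*(-4)) - 1*(-18102) = (-4*(-3)*(-4))² - 1*(-18102) = (12*(-4))² + 18102 = (-48)² + 18102 = 2304 + 18102 = 20406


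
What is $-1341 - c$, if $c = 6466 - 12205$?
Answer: $4398$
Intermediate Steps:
$c = -5739$ ($c = 6466 - 12205 = -5739$)
$-1341 - c = -1341 - -5739 = -1341 + 5739 = 4398$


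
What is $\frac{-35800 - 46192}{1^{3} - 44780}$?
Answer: $\frac{81992}{44779} \approx 1.831$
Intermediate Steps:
$\frac{-35800 - 46192}{1^{3} - 44780} = - \frac{81992}{1 - 44780} = - \frac{81992}{-44779} = \left(-81992\right) \left(- \frac{1}{44779}\right) = \frac{81992}{44779}$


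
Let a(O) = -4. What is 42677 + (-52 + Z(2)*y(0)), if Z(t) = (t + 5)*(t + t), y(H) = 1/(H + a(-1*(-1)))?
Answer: 42618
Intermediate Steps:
y(H) = 1/(-4 + H) (y(H) = 1/(H - 4) = 1/(-4 + H))
Z(t) = 2*t*(5 + t) (Z(t) = (5 + t)*(2*t) = 2*t*(5 + t))
42677 + (-52 + Z(2)*y(0)) = 42677 + (-52 + (2*2*(5 + 2))/(-4 + 0)) = 42677 + (-52 + (2*2*7)/(-4)) = 42677 + (-52 + 28*(-1/4)) = 42677 + (-52 - 7) = 42677 - 59 = 42618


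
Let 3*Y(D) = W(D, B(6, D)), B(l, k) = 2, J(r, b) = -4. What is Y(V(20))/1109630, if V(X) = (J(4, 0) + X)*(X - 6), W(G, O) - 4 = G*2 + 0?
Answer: 226/1664445 ≈ 0.00013578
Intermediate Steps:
W(G, O) = 4 + 2*G (W(G, O) = 4 + (G*2 + 0) = 4 + (2*G + 0) = 4 + 2*G)
V(X) = (-6 + X)*(-4 + X) (V(X) = (-4 + X)*(X - 6) = (-4 + X)*(-6 + X) = (-6 + X)*(-4 + X))
Y(D) = 4/3 + 2*D/3 (Y(D) = (4 + 2*D)/3 = 4/3 + 2*D/3)
Y(V(20))/1109630 = (4/3 + 2*(24 + 20² - 10*20)/3)/1109630 = (4/3 + 2*(24 + 400 - 200)/3)*(1/1109630) = (4/3 + (⅔)*224)*(1/1109630) = (4/3 + 448/3)*(1/1109630) = (452/3)*(1/1109630) = 226/1664445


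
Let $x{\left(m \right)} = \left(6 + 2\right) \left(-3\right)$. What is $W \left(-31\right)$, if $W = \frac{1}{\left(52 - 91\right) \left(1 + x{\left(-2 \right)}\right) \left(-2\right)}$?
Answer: $\frac{31}{1794} \approx 0.01728$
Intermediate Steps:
$x{\left(m \right)} = -24$ ($x{\left(m \right)} = 8 \left(-3\right) = -24$)
$W = - \frac{1}{1794}$ ($W = \frac{1}{\left(52 - 91\right) \left(1 - 24\right) \left(-2\right)} = \frac{1}{\left(-39\right) \left(\left(-23\right) \left(-2\right)\right)} = - \frac{1}{39 \cdot 46} = \left(- \frac{1}{39}\right) \frac{1}{46} = - \frac{1}{1794} \approx -0.00055741$)
$W \left(-31\right) = \left(- \frac{1}{1794}\right) \left(-31\right) = \frac{31}{1794}$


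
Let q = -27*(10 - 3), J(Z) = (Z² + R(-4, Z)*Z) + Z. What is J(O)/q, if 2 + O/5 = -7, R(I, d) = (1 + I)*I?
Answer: -160/21 ≈ -7.6190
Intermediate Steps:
R(I, d) = I*(1 + I)
O = -45 (O = -10 + 5*(-7) = -10 - 35 = -45)
J(Z) = Z² + 13*Z (J(Z) = (Z² + (-4*(1 - 4))*Z) + Z = (Z² + (-4*(-3))*Z) + Z = (Z² + 12*Z) + Z = Z² + 13*Z)
q = -189 (q = -27*7 = -189)
J(O)/q = (-45*(13 - 45))/(-189) = -(-5)*(-32)/21 = -1/189*1440 = -160/21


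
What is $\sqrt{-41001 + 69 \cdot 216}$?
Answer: $i \sqrt{26097} \approx 161.55 i$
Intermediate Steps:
$\sqrt{-41001 + 69 \cdot 216} = \sqrt{-41001 + 14904} = \sqrt{-26097} = i \sqrt{26097}$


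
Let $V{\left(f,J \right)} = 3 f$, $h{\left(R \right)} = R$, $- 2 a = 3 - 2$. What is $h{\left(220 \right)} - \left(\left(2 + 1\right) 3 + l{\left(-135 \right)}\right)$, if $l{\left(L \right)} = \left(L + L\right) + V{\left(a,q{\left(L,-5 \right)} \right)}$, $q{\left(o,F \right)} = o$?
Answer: $\frac{965}{2} \approx 482.5$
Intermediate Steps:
$a = - \frac{1}{2}$ ($a = - \frac{3 - 2}{2} = \left(- \frac{1}{2}\right) 1 = - \frac{1}{2} \approx -0.5$)
$l{\left(L \right)} = - \frac{3}{2} + 2 L$ ($l{\left(L \right)} = \left(L + L\right) + 3 \left(- \frac{1}{2}\right) = 2 L - \frac{3}{2} = - \frac{3}{2} + 2 L$)
$h{\left(220 \right)} - \left(\left(2 + 1\right) 3 + l{\left(-135 \right)}\right) = 220 - \left(\left(2 + 1\right) 3 + \left(- \frac{3}{2} + 2 \left(-135\right)\right)\right) = 220 - \left(3 \cdot 3 - \frac{543}{2}\right) = 220 - \left(9 - \frac{543}{2}\right) = 220 - - \frac{525}{2} = 220 + \frac{525}{2} = \frac{965}{2}$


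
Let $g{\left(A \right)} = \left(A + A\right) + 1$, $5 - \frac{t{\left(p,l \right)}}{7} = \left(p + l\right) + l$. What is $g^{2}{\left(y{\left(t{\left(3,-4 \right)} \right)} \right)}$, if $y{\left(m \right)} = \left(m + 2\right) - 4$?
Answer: $18769$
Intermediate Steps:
$t{\left(p,l \right)} = 35 - 14 l - 7 p$ ($t{\left(p,l \right)} = 35 - 7 \left(\left(p + l\right) + l\right) = 35 - 7 \left(\left(l + p\right) + l\right) = 35 - 7 \left(p + 2 l\right) = 35 - \left(7 p + 14 l\right) = 35 - 14 l - 7 p$)
$y{\left(m \right)} = -2 + m$ ($y{\left(m \right)} = \left(2 + m\right) - 4 = -2 + m$)
$g{\left(A \right)} = 1 + 2 A$ ($g{\left(A \right)} = 2 A + 1 = 1 + 2 A$)
$g^{2}{\left(y{\left(t{\left(3,-4 \right)} \right)} \right)} = \left(1 + 2 \left(-2 - -70\right)\right)^{2} = \left(1 + 2 \left(-2 + \left(35 + 56 - 21\right)\right)\right)^{2} = \left(1 + 2 \left(-2 + 70\right)\right)^{2} = \left(1 + 2 \cdot 68\right)^{2} = \left(1 + 136\right)^{2} = 137^{2} = 18769$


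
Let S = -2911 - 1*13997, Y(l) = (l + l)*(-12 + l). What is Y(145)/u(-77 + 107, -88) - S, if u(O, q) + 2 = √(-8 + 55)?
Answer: 804184/43 + 38570*√47/43 ≈ 24851.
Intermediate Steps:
u(O, q) = -2 + √47 (u(O, q) = -2 + √(-8 + 55) = -2 + √47)
Y(l) = 2*l*(-12 + l) (Y(l) = (2*l)*(-12 + l) = 2*l*(-12 + l))
S = -16908 (S = -2911 - 13997 = -16908)
Y(145)/u(-77 + 107, -88) - S = (2*145*(-12 + 145))/(-2 + √47) - 1*(-16908) = (2*145*133)/(-2 + √47) + 16908 = 38570/(-2 + √47) + 16908 = 16908 + 38570/(-2 + √47)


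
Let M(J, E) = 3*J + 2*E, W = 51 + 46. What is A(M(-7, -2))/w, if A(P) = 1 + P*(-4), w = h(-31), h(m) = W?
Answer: 101/97 ≈ 1.0412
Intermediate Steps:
W = 97
h(m) = 97
M(J, E) = 2*E + 3*J
w = 97
A(P) = 1 - 4*P
A(M(-7, -2))/w = (1 - 4*(2*(-2) + 3*(-7)))/97 = (1 - 4*(-4 - 21))*(1/97) = (1 - 4*(-25))*(1/97) = (1 + 100)*(1/97) = 101*(1/97) = 101/97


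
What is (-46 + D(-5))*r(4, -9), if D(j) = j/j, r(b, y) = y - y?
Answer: 0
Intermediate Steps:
r(b, y) = 0
D(j) = 1
(-46 + D(-5))*r(4, -9) = (-46 + 1)*0 = -45*0 = 0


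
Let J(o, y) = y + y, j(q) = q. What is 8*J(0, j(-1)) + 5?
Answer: -11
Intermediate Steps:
J(o, y) = 2*y
8*J(0, j(-1)) + 5 = 8*(2*(-1)) + 5 = 8*(-2) + 5 = -16 + 5 = -11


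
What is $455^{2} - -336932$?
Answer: $543957$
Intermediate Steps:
$455^{2} - -336932 = 207025 + 336932 = 543957$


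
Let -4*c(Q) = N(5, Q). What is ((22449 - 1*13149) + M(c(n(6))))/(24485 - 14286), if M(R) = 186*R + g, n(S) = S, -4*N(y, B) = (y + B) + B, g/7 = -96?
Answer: 70605/81592 ≈ 0.86534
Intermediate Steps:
g = -672 (g = 7*(-96) = -672)
N(y, B) = -B/2 - y/4 (N(y, B) = -((y + B) + B)/4 = -((B + y) + B)/4 = -(y + 2*B)/4 = -B/2 - y/4)
c(Q) = 5/16 + Q/8 (c(Q) = -(-Q/2 - 1/4*5)/4 = -(-Q/2 - 5/4)/4 = -(-5/4 - Q/2)/4 = 5/16 + Q/8)
M(R) = -672 + 186*R (M(R) = 186*R - 672 = -672 + 186*R)
((22449 - 1*13149) + M(c(n(6))))/(24485 - 14286) = ((22449 - 1*13149) + (-672 + 186*(5/16 + (1/8)*6)))/(24485 - 14286) = ((22449 - 13149) + (-672 + 186*(5/16 + 3/4)))/10199 = (9300 + (-672 + 186*(17/16)))*(1/10199) = (9300 + (-672 + 1581/8))*(1/10199) = (9300 - 3795/8)*(1/10199) = (70605/8)*(1/10199) = 70605/81592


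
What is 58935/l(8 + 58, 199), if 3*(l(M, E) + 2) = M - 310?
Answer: -35361/50 ≈ -707.22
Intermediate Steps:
l(M, E) = -316/3 + M/3 (l(M, E) = -2 + (M - 310)/3 = -2 + (-310 + M)/3 = -2 + (-310/3 + M/3) = -316/3 + M/3)
58935/l(8 + 58, 199) = 58935/(-316/3 + (8 + 58)/3) = 58935/(-316/3 + (1/3)*66) = 58935/(-316/3 + 22) = 58935/(-250/3) = 58935*(-3/250) = -35361/50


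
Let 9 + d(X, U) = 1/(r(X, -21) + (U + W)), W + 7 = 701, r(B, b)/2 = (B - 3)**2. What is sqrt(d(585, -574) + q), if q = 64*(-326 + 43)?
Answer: I*sqrt(129989406379749)/84696 ≈ 134.61*I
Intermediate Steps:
r(B, b) = 2*(-3 + B)**2 (r(B, b) = 2*(B - 3)**2 = 2*(-3 + B)**2)
W = 694 (W = -7 + 701 = 694)
d(X, U) = -9 + 1/(694 + U + 2*(-3 + X)**2) (d(X, U) = -9 + 1/(2*(-3 + X)**2 + (U + 694)) = -9 + 1/(2*(-3 + X)**2 + (694 + U)) = -9 + 1/(694 + U + 2*(-3 + X)**2))
q = -18112 (q = 64*(-283) = -18112)
sqrt(d(585, -574) + q) = sqrt((-6245 - 18*(-3 + 585)**2 - 9*(-574))/(694 - 574 + 2*(-3 + 585)**2) - 18112) = sqrt((-6245 - 18*582**2 + 5166)/(694 - 574 + 2*582**2) - 18112) = sqrt((-6245 - 18*338724 + 5166)/(694 - 574 + 2*338724) - 18112) = sqrt((-6245 - 6097032 + 5166)/(694 - 574 + 677448) - 18112) = sqrt(-6098111/677568 - 18112) = sqrt(-12278209727/677568) = I*sqrt(129989406379749)/84696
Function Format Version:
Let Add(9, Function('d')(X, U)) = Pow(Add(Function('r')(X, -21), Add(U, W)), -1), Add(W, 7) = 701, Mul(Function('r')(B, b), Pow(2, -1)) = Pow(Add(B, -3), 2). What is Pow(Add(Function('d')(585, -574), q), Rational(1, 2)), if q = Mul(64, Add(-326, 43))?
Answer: Mul(Rational(1, 84696), I, Pow(129989406379749, Rational(1, 2))) ≈ Mul(134.61, I)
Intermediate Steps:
Function('r')(B, b) = Mul(2, Pow(Add(-3, B), 2)) (Function('r')(B, b) = Mul(2, Pow(Add(B, -3), 2)) = Mul(2, Pow(Add(-3, B), 2)))
W = 694 (W = Add(-7, 701) = 694)
Function('d')(X, U) = Add(-9, Pow(Add(694, U, Mul(2, Pow(Add(-3, X), 2))), -1)) (Function('d')(X, U) = Add(-9, Pow(Add(Mul(2, Pow(Add(-3, X), 2)), Add(U, 694)), -1)) = Add(-9, Pow(Add(Mul(2, Pow(Add(-3, X), 2)), Add(694, U)), -1)) = Add(-9, Pow(Add(694, U, Mul(2, Pow(Add(-3, X), 2))), -1)))
q = -18112 (q = Mul(64, -283) = -18112)
Pow(Add(Function('d')(585, -574), q), Rational(1, 2)) = Pow(Add(Mul(Pow(Add(694, -574, Mul(2, Pow(Add(-3, 585), 2))), -1), Add(-6245, Mul(-18, Pow(Add(-3, 585), 2)), Mul(-9, -574))), -18112), Rational(1, 2)) = Pow(Add(Mul(Pow(Add(694, -574, Mul(2, Pow(582, 2))), -1), Add(-6245, Mul(-18, Pow(582, 2)), 5166)), -18112), Rational(1, 2)) = Pow(Add(Mul(Pow(Add(694, -574, Mul(2, 338724)), -1), Add(-6245, Mul(-18, 338724), 5166)), -18112), Rational(1, 2)) = Pow(Add(Mul(Pow(Add(694, -574, 677448), -1), Add(-6245, -6097032, 5166)), -18112), Rational(1, 2)) = Pow(Add(Mul(Pow(677568, -1), -6098111), -18112), Rational(1, 2)) = Pow(Add(Mul(Rational(1, 677568), -6098111), -18112), Rational(1, 2)) = Pow(Add(Rational(-6098111, 677568), -18112), Rational(1, 2)) = Pow(Rational(-12278209727, 677568), Rational(1, 2)) = Mul(Rational(1, 84696), I, Pow(129989406379749, Rational(1, 2)))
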